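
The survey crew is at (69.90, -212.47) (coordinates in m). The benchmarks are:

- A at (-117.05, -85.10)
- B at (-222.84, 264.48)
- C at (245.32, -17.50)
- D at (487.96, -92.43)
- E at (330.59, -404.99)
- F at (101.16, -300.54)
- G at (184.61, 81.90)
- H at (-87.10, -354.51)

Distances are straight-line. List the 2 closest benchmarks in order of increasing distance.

Distances from (69.90, -212.47):
A: √((-186.95)² + (127.37)²) = √(34950.3025 + 16223.1169) = 226.22 m
B: √((-292.74)² + (476.95)²) = √(85696.7076 + 227481.3025) = 559.62 m
C: √((175.42)² + (194.97)²) = √(30772.1764 + 38013.3009) = 262.27 m
D: √((418.06)² + (120.04)²) = √(174774.1636 + 14409.6016) = 434.95 m
E: √((260.69)² + (-192.52)²) = √(67959.2761 + 37063.9504) = 324.07 m
F: √((31.26)² + (-88.07)²) = √(977.1876 + 7756.3249) = 93.45 m
G: √((114.71)² + (294.37)²) = √(13158.3841 + 86653.6969) = 315.93 m
H: √((-157.00)² + (-142.04)²) = √(24649.0000 + 20175.3616) = 211.72 m
Sorted: F (93.45 m) < H (211.72 m) < A (226.22 m) < C (262.27 m) < …

F, H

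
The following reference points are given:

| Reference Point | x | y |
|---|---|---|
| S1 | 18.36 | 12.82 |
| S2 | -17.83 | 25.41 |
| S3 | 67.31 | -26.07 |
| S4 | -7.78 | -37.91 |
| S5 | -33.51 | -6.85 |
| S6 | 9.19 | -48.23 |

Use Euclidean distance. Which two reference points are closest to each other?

Pairwise distances:
S4–S6: 19.86
S2–S5: 35.87
S1–S2: 38.32
S4–S5: 40.33
S1–S5: 55.47
S1–S4: 57.07
S5–S6: 59.46
S1–S6: 61.73
S3–S6: 62.20
S1–S3: 62.52
S2–S4: 64.11
S3–S4: 76.02
S2–S6: 78.44
S2–S3: 99.49
S3–S5: 102.64
Closest pair: S4–S6 at 19.86.

S4 and S6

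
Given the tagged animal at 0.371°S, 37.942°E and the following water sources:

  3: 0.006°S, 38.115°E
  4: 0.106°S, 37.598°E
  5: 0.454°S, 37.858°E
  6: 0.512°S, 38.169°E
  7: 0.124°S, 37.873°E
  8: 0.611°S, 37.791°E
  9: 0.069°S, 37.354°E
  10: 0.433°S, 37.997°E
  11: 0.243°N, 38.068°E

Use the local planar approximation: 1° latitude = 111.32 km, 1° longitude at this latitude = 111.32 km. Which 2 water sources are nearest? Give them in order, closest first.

10, 5

Distances from 0.371°S, 37.942°E:
3: 44.965 km
4: 48.339 km
5: 13.146 km
6: 29.748 km
7: 28.549 km
8: 31.565 km
9: 73.585 km
10: 9.226 km
11: 69.775 km
Sorted: 10 (9.226 km) < 5 (13.146 km) < 7 (28.549 km) < 6 (29.748 km) < …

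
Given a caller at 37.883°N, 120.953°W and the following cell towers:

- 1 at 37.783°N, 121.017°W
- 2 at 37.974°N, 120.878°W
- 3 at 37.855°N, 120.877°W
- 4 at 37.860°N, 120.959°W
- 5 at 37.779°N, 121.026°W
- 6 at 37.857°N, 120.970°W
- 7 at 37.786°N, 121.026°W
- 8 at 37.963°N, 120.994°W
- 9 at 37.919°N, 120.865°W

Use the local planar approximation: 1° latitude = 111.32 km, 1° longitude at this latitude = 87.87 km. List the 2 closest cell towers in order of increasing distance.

Distances from 37.883°N, 120.953°W:
1: √((-0.100·111.32)² + (-0.064·87.87)²) = √(123.92142 + 31.62578) = 12.472 km
2: √((0.091·111.32)² + (0.075·87.87)²) = √(102.61933 + 43.43140) = 12.085 km
3: √((-0.028·111.32)² + (0.076·87.87)²) = √(9.71544 + 44.59729) = 7.370 km
4: √((-0.023·111.32)² + (-0.006·87.87)²) = √(6.55544 + 0.27796) = 2.614 km
5: √((-0.104·111.32)² + (-0.073·87.87)²) = √(134.03341 + 41.14594) = 13.236 km
6: √((-0.026·111.32)² + (-0.017·87.87)²) = √(8.37709 + 2.23141) = 3.257 km
7: √((-0.097·111.32)² + (-0.073·87.87)²) = √(116.59767 + 41.14594) = 12.560 km
8: √((0.080·111.32)² + (-0.041·87.87)²) = √(79.30971 + 12.97923) = 9.607 km
9: √((0.036·111.32)² + (0.088·87.87)²) = √(16.06022 + 59.79248) = 8.709 km
Sorted: 4 (2.614 km) < 6 (3.257 km) < 3 (7.370 km) < 9 (8.709 km) < …

4, 6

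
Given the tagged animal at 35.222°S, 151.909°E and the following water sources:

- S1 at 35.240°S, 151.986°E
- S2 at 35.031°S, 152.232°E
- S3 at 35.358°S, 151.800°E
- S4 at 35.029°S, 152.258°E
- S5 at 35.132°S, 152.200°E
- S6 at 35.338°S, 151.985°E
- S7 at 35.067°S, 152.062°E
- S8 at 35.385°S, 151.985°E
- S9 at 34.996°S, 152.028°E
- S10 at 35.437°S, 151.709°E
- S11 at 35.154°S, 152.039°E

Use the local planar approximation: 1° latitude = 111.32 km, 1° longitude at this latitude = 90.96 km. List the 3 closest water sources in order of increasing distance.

S1, S11, S6

Distances from 35.222°S, 151.909°E:
S1: √((-0.018·111.32)² + (0.077·90.96)²) = √(4.01505 + 49.05490) = 7.285 km
S2: √((0.191·111.32)² + (0.323·90.96)²) = √(452.07775 + 863.18910) = 36.267 km
S3: √((-0.136·111.32)² + (-0.109·90.96)²) = √(229.20507 + 98.30009) = 18.097 km
S4: √((0.193·111.32)² + (0.349·90.96)²) = √(461.59491 + 1007.74756) = 38.332 km
S5: √((0.090·111.32)² + (0.291·90.96)²) = √(100.37635 + 700.62702) = 28.302 km
S6: √((-0.116·111.32)² + (0.076·90.96)²) = √(166.74867 + 47.78902) = 14.647 km
S7: √((0.155·111.32)² + (0.153·90.96)²) = √(297.72122 + 193.67955) = 22.168 km
S8: √((-0.163·111.32)² + (0.076·90.96)²) = √(329.24683 + 47.78902) = 19.417 km
S9: √((0.226·111.32)² + (0.119·90.96)²) = √(632.94107 + 117.16417) = 27.388 km
S10: √((-0.215·111.32)² + (-0.200·90.96)²) = √(572.82678 + 330.94886) = 30.063 km
S11: √((0.068·111.32)² + (0.130·90.96)²) = √(57.30127 + 139.82590) = 14.040 km
Sorted: S1 (7.285 km) < S11 (14.040 km) < S6 (14.647 km) < S3 (18.097 km) < S8 (19.417 km) < …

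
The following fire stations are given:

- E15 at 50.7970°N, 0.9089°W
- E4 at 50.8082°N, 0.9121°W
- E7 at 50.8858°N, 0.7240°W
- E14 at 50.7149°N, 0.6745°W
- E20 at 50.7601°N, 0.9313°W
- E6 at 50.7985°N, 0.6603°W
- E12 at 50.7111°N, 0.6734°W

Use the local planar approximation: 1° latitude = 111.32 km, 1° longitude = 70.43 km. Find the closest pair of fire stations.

Pairwise distances:
E15–E4: 1.2670 km
E15–E7: 16.3494 km
E15–E14: 18.8698 km
E15–E20: 4.4002 km
E15–E6: 17.5097 km
E15–E12: 19.1453 km
E4–E7: 15.8155 km
E4–E14: 19.6953 km
E4–E20: 5.5226 km
E4–E6: 17.7671 km
E4–E12: 19.9867 km
E7–E14: 19.3414 km
E7–E20: 20.2229 km
E7–E6: 10.7038 km
E7–E12: 19.7714 km
E14–E20: 18.7733 km
E14–E6: 9.3599 km
E14–E12: 0.4301 km
E20–E6: 19.5594 km
E20–E12: 18.9652 km
E6–E12: 9.7730 km
Closest pair: E14–E12 at 0.4301 km.

E14 and E12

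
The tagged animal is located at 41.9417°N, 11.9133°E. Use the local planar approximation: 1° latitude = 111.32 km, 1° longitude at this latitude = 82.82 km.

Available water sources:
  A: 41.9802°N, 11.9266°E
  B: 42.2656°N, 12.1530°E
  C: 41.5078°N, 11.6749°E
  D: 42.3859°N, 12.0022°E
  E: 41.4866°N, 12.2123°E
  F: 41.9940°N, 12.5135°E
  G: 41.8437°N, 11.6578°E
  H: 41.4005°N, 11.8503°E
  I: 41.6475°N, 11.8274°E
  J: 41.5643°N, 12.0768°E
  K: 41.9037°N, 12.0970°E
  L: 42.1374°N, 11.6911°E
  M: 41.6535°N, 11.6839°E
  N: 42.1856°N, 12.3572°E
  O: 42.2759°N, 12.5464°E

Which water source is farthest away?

Distances from 41.9417°N, 11.9133°E:
A: √((0.0385·111.32)² + (0.0133·82.82)²) = √(18.368253 + 1.213315) = 4.4251 km
B: √((0.3239·111.32)² + (0.2397·82.82)²) = √(1300.074654 + 394.100078) = 41.1604 km
C: √((-0.4339·111.32)² + (-0.2384·82.82)²) = √(2333.058860 + 389.836909) = 52.1814 km
D: √((0.4442·111.32)² + (0.0889·82.82)²) = √(2445.138724 + 54.209322) = 49.9935 km
E: √((-0.4551·111.32)² + (0.2990·82.82)²) = √(2566.611089 + 613.215084) = 56.3899 km
F: √((0.0523·111.32)² + (0.6002·82.82)²) = √(33.896103 + 2470.941335) = 50.0484 km
G: √((-0.0980·111.32)² + (-0.2555·82.82)²) = √(119.014136 + 447.767183) = 23.8072 km
H: √((-0.5412·111.32)² + (-0.0630·82.82)²) = √(3629.626785 + 27.223976) = 60.4719 km
I: √((-0.2942·111.32)² + (-0.0859·82.82)²) = √(1072.585032 + 50.612382) = 33.5141 km
J: √((-0.3774·111.32)² + (0.1635·82.82)²) = √(1765.022260 + 183.360577) = 44.1405 km
K: √((-0.0380·111.32)² + (0.1837·82.82)²) = √(17.894254 + 231.466831) = 15.7912 km
L: √((0.1957·111.32)² + (-0.2222·82.82)²) = √(474.600342 + 338.655834) = 28.5176 km
M: √((-0.2882·111.32)² + (-0.2294·82.82)²) = √(1029.281930 + 360.958505) = 37.2859 km
N: √((0.2439·111.32)² + (0.4439·82.82)²) = √(737.173977 + 1351.576843) = 45.7029 km
O: √((0.3342·111.32)² + (0.6331·82.82)²) = √(1384.073923 + 2749.255353) = 64.2910 km
Maximum: O at 64.2910 km.

O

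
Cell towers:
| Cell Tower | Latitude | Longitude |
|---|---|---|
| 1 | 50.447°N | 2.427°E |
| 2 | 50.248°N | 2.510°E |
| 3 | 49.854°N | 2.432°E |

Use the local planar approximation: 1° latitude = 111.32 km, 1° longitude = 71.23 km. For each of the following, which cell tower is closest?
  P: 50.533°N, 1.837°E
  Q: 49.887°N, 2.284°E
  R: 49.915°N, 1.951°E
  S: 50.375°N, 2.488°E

P→1; Q→3; R→3; S→1

P at 50.533°N, 1.837°E:
  1: √((-0.086·111.32)² + (0.590·71.23)²) = √(91.65229 + 1766.15946) = 43.102 km
  2: √((-0.285·111.32)² + (0.673·71.23)²) = √(1006.55177 + 2298.03171) = 57.486 km
  3: √((-0.679·111.32)² + (0.595·71.23)²) = √(5713.28572 + 1796.22121) = 86.657 km
  → nearest: 1 (43.102 km)
Q at 49.887°N, 2.284°E:
  1: √((0.560·111.32)² + (0.143·71.23)²) = √(3886.17586 + 103.75236) = 63.166 km
  2: √((0.361·111.32)² + (0.226·71.23)²) = √(1614.95639 + 259.14496) = 43.291 km
  3: √((-0.033·111.32)² + (0.148·71.23)²) = √(13.49504 + 111.13461) = 11.164 km
  → nearest: 3 (11.164 km)
R at 49.915°N, 1.951°E:
  1: √((0.532·111.32)² + (0.476·71.23)²) = √(3507.27371 + 1149.58157) = 68.241 km
  2: √((0.333·111.32)² + (0.559·71.23)²) = √(1374.15228 + 1585.43888) = 54.402 km
  3: √((-0.061·111.32)² + (0.481·71.23)²) = √(46.11116 + 1173.85929) = 34.928 km
  → nearest: 3 (34.928 km)
S at 50.375°N, 2.488°E:
  1: √((0.072·111.32)² + (-0.061·71.23)²) = √(64.24087 + 18.87929) = 9.117 km
  2: √((-0.127·111.32)² + (0.022·71.23)²) = √(199.87286 + 2.45568) = 14.224 km
  3: √((-0.521·111.32)² + (-0.056·71.23)²) = √(3363.73553 + 15.91116) = 58.135 km
  → nearest: 1 (9.117 km)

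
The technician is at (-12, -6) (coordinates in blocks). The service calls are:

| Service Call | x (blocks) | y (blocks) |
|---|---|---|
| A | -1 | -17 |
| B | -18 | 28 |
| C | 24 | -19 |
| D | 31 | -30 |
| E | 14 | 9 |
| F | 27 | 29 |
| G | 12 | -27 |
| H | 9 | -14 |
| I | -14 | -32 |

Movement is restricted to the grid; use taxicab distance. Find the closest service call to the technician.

Distances from (-12, -6):
A: 22 blocks
B: 40 blocks
C: 49 blocks
D: 67 blocks
E: 41 blocks
F: 74 blocks
G: 45 blocks
H: 29 blocks
I: 28 blocks
Minimum: A at 22 blocks.

A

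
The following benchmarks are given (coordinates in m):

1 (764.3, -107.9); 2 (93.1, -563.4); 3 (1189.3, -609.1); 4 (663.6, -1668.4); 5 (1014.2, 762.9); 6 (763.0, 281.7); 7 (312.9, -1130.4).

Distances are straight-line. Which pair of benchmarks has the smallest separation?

Pairwise distances:
1–2: √((-671.2)² + (-455.5)²) = √(450509.440 + 207480.250) = 811.2 m
1–3: √((425.0)² + (-501.2)²) = √(180625.000 + 251201.440) = 657.1 m
1–4: √((-100.7)² + (-1560.5)²) = √(10140.490 + 2435160.250) = 1563.7 m
1–5: √((249.9)² + (870.8)²) = √(62450.010 + 758292.640) = 905.9 m
1–6: √((-1.3)² + (389.6)²) = √(1.690 + 151788.160) = 389.6 m
1–7: √((-451.4)² + (-1022.5)²) = √(203761.960 + 1045506.250) = 1117.7 m
2–3: √((1096.2)² + (-45.7)²) = √(1201654.440 + 2088.490) = 1097.2 m
2–4: √((570.5)² + (-1105.0)²) = √(325470.250 + 1221025.000) = 1243.6 m
2–5: √((921.1)² + (1326.3)²) = √(848425.210 + 1759071.690) = 1614.8 m
2–6: √((669.9)² + (845.1)²) = √(448766.010 + 714194.010) = 1078.4 m
2–7: √((219.8)² + (-567.0)²) = √(48312.040 + 321489.000) = 608.1 m
3–4: √((-525.7)² + (-1059.3)²) = √(276360.490 + 1122116.490) = 1182.6 m
3–5: √((-175.1)² + (1372.0)²) = √(30660.010 + 1882384.000) = 1383.1 m
3–6: √((-426.3)² + (890.8)²) = √(181731.690 + 793524.640) = 987.6 m
3–7: √((-876.4)² + (-521.3)²) = √(768076.960 + 271753.690) = 1019.7 m
4–5: √((350.6)² + (2431.3)²) = √(122920.360 + 5911219.690) = 2456.4 m
4–6: √((99.4)² + (1950.1)²) = √(9880.360 + 3802890.010) = 1952.6 m
4–7: √((-350.7)² + (538.0)²) = √(122990.490 + 289444.000) = 642.2 m
5–6: √((-251.2)² + (-481.2)²) = √(63101.440 + 231553.440) = 542.8 m
5–7: √((-701.3)² + (-1893.3)²) = √(491821.690 + 3584584.890) = 2019.0 m
6–7: √((-450.1)² + (-1412.1)²) = √(202590.010 + 1994026.410) = 1482.1 m
Closest pair: 1–6 at 389.6 m.

1 and 6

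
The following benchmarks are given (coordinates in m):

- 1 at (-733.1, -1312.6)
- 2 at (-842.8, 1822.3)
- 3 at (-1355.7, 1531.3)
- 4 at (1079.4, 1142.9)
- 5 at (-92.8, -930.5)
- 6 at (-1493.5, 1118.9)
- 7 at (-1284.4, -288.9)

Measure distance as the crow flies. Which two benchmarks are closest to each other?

3 and 6

Pairwise distances:
1–2: 3136.8 m
1–3: 2911.3 m
1–4: 3052.0 m
1–5: 745.6 m
1–6: 2547.6 m
1–7: 1162.7 m
2–3: 589.7 m
2–4: 2038.7 m
2–5: 2853.1 m
2–6: 958.2 m
2–7: 2156.9 m
3–4: 2465.9 m
3–5: 2766.8 m
3–6: 434.8 m
3–7: 1821.6 m
4–5: 2381.8 m
4–6: 2573.0 m
4–7: 2763.6 m
5–6: 2482.3 m
5–7: 1353.4 m
6–7: 1423.2 m
Closest pair: 3–6 at 434.8 m.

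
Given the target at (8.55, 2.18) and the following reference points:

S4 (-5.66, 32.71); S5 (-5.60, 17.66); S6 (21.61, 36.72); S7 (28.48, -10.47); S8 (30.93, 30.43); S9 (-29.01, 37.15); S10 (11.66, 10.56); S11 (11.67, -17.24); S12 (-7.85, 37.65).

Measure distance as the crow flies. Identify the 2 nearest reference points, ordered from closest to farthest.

Distances from (8.55, 2.18):
S4: √((-14.21)² + (30.53)²) = √(201.9241 + 932.0809) = 33.67
S5: √((-14.15)² + (15.48)²) = √(200.2225 + 239.6304) = 20.97
S6: √((13.06)² + (34.54)²) = √(170.5636 + 1193.0116) = 36.93
S7: √((19.93)² + (-12.65)²) = √(397.2049 + 160.0225) = 23.61
S8: √((22.38)² + (28.25)²) = √(500.8644 + 798.0625) = 36.04
S9: √((-37.56)² + (34.97)²) = √(1410.7536 + 1222.9009) = 51.32
S10: √((3.11)² + (8.38)²) = √(9.6721 + 70.2244) = 8.94
S11: √((3.12)² + (-19.42)²) = √(9.7344 + 377.1364) = 19.67
S12: √((-16.40)² + (35.47)²) = √(268.9600 + 1258.1209) = 39.08
Sorted: S10 (8.94) < S11 (19.67) < S5 (20.97) < S7 (23.61) < …

S10, S11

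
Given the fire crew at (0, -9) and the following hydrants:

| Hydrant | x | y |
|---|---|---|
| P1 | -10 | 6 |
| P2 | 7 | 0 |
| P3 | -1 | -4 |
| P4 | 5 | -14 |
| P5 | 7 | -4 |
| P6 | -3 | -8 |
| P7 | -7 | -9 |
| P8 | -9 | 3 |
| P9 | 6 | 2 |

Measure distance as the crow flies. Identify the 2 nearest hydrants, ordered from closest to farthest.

P6, P3

Distances from (0, -9):
P1: 18.0
P2: 11.4
P3: 5.1
P4: 7.1
P5: 8.6
P6: 3.2
P7: 7.0
P8: 15.0
P9: 12.5
Sorted: P6 (3.2) < P3 (5.1) < P7 (7.0) < P4 (7.1) < …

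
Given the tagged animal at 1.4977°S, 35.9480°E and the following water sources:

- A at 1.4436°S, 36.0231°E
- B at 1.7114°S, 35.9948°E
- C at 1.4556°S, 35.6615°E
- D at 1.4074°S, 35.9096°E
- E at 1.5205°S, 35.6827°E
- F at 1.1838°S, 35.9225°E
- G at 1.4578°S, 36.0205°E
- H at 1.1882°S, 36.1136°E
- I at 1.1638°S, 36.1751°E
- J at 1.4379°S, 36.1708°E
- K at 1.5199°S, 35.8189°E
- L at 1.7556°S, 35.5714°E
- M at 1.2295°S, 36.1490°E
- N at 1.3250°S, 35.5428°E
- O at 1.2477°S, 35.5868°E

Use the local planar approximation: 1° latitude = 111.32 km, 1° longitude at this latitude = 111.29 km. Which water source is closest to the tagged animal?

G

Distances from 1.4977°S, 35.9480°E:
A: √((0.0541·111.32)² + (0.0751·111.29)²) = √(36.269446 + 69.854141) = 10.3016 km
B: √((-0.2137·111.32)² + (0.0468·111.29)²) = √(565.920518 + 27.127139) = 24.3526 km
C: √((0.0421·111.32)² + (-0.2865·111.29)²) = √(21.963957 + 1016.626761) = 32.2272 km
D: √((0.0903·111.32)² + (-0.0384·111.29)²) = √(101.046644 + 18.263110) = 10.9229 km
E: √((-0.0228·111.32)² + (-0.2653·111.29)²) = √(6.441931 + 871.739620) = 29.6341 km
F: √((0.3139·111.32)² + (-0.0255·111.29)²) = √(1221.037569 + 8.053648) = 35.0584 km
G: √((0.0399·111.32)² + (0.0725·111.29)²) = √(19.728415 + 65.101096) = 9.2103 km
H: √((0.3095·111.32)² + (0.1656·111.29)²) = √(1187.046419 + 339.651041) = 39.0730 km
I: √((0.3339·111.32)² + (0.2271·111.29)²) = √(1381.590166 + 638.773004) = 44.9485 km
J: √((0.0598·111.32)² + (0.2228·111.29)²) = √(44.314797 + 614.812456) = 25.6735 km
K: √((-0.0222·111.32)² + (-0.1291·111.29)²) = √(6.107343 + 206.426177) = 14.5785 km
L: √((-0.2579·111.32)² + (-0.3766·111.29)²) = √(824.231256 + 1756.600153) = 50.8019 km
M: √((0.2682·111.32)² + (0.2010·111.29)²) = √(891.382169 + 500.385135) = 37.3064 km
N: √((0.1727·111.32)² + (-0.4052·111.29)²) = √(369.599241 + 2033.532690) = 49.0217 km
O: √((0.2500·111.32)² + (-0.3612·111.29)²) = √(774.508900 + 1615.875023) = 48.8916 km
Minimum: G at 9.2103 km.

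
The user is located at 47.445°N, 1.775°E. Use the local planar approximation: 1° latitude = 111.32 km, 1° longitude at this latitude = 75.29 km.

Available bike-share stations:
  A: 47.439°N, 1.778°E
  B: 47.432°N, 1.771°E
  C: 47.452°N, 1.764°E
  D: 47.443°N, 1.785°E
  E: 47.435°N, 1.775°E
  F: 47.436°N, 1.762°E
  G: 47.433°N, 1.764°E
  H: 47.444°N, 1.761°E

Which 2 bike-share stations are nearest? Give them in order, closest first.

Distances from 47.445°N, 1.775°E:
A: √((-0.006·111.32)² + (0.003·75.29)²) = √(0.44612 + 0.05102) = 0.705 km
B: √((-0.013·111.32)² + (-0.004·75.29)²) = √(2.09427 + 0.09070) = 1.478 km
C: √((0.007·111.32)² + (-0.011·75.29)²) = √(0.60721 + 0.68590) = 1.137 km
D: √((-0.002·111.32)² + (0.010·75.29)²) = √(0.04957 + 0.56686) = 0.785 km
E: √((-0.010·111.32)² + (0.000·75.29)²) = √(1.23921 + 0.00000) = 1.113 km
F: √((-0.009·111.32)² + (-0.013·75.29)²) = √(1.00376 + 0.95799) = 1.401 km
G: √((-0.012·111.32)² + (-0.011·75.29)²) = √(1.78447 + 0.68590) = 1.572 km
H: √((-0.001·111.32)² + (-0.014·75.29)²) = √(0.01239 + 1.11104) = 1.060 km
Sorted: A (0.705 km) < D (0.785 km) < H (1.060 km) < E (1.113 km) < …

A, D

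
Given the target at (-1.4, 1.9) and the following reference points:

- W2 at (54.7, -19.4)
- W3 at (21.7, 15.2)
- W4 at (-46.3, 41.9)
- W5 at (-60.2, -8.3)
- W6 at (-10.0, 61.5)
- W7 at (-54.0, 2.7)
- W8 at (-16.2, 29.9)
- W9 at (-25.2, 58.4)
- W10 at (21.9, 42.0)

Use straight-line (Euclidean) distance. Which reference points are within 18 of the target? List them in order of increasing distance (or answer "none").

Distances from (-1.4, 1.9):
W2: √((56.1)² + (-21.3)²) = √(3147.210 + 453.690) = 60.0
W3: √((23.1)² + (13.3)²) = √(533.610 + 176.890) = 26.7
W4: √((-44.9)² + (40.0)²) = √(2016.010 + 1600.000) = 60.1
W5: √((-58.8)² + (-10.2)²) = √(3457.440 + 104.040) = 59.7
W6: √((-8.6)² + (59.6)²) = √(73.960 + 3552.160) = 60.2
W7: √((-52.6)² + (0.8)²) = √(2766.760 + 0.640) = 52.6
W8: √((-14.8)² + (28.0)²) = √(219.040 + 784.000) = 31.7
W9: √((-23.8)² + (56.5)²) = √(566.440 + 3192.250) = 61.3
W10: √((23.3)² + (40.1)²) = √(542.890 + 1608.010) = 46.4
Threshold 18: none within range.

none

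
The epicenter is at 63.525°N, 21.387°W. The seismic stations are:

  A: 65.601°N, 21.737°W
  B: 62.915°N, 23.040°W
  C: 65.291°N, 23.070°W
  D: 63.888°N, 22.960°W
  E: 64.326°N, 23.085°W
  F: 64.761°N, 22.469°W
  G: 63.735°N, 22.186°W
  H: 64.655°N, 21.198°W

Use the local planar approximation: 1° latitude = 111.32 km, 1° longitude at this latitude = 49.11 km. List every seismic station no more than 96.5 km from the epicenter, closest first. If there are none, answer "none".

G, D

Distances from 63.525°N, 21.387°W:
A: √((2.076·111.32)² + (-0.350·49.11)²) = √(53407.35790 + 295.44453) = 231.739 km
B: √((-0.610·111.32)² + (-1.653·49.11)²) = √(4611.11619 + 6590.00244) = 105.835 km
C: √((1.766·111.32)² + (-1.683·49.11)²) = √(38648.06846 + 6831.37459) = 213.259 km
D: √((0.363·111.32)² + (-1.573·49.11)²) = √(1632.90021 + 5967.56714) = 87.181 km
E: √((0.801·111.32)² + (-1.698·49.11)²) = √(7950.81096 + 6953.68863) = 122.084 km
F: √((1.236·111.32)² + (-1.082·49.11)²) = √(18931.42638 + 2823.54289) = 147.496 km
G: √((0.210·111.32)² + (-0.799·49.11)²) = √(546.49348 + 1539.69049) = 45.675 km
H: √((1.130·111.32)² + (0.189·49.11)²) = √(15823.52663 + 86.15163) = 126.134 km
Threshold 96.5 km: G (45.675 km), D (87.181 km) are within range.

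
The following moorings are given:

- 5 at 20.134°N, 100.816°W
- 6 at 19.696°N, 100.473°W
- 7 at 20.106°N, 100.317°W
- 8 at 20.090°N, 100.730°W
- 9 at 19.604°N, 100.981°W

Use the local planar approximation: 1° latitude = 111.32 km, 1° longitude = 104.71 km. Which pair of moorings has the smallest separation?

Pairwise distances:
5–8: √((-0.044·111.32)² + (0.086·104.71)²) = √(23.99119 + 81.09111) = 10.251 km
7–8: √((-0.016·111.32)² + (-0.413·104.71)²) = √(3.17239 + 1870.14992) = 43.282 km
6–7: √((0.410·111.32)² + (0.156·104.71)²) = √(2083.11914 + 266.82438) = 48.476 km
6–8: √((0.394·111.32)² + (-0.257·104.71)²) = √(1923.70662 + 724.17340) = 51.458 km
5–7: √((-0.028·111.32)² + (0.499·104.71)²) = √(9.71544 + 2730.09281) = 52.343 km
6–9: √((-0.092·111.32)² + (-0.508·104.71)²) = √(104.88709 + 2829.46121) = 54.170 km
8–9: √((-0.486·111.32)² + (-0.251·104.71)²) = √(2926.97447 + 690.75456) = 60.148 km
5–6: √((-0.438·111.32)² + (0.343·104.71)²) = √(2377.35817 + 1289.92530) = 60.558 km
5–9: √((-0.530·111.32)² + (-0.165·104.71)²) = √(3480.95280 + 298.49991) = 61.477 km
7–9: √((-0.502·111.32)² + (-0.664·104.71)²) = √(3122.86945 + 4834.06491) = 89.202 km
Closest pair: 5–8 at 10.251 km.

5 and 8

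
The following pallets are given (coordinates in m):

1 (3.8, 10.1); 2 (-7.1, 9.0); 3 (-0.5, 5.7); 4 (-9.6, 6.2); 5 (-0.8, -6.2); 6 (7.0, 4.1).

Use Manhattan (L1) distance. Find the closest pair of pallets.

Pairwise distances:
1–2: 12.0 m
1–3: 8.7 m
1–4: 17.3 m
1–5: 20.9 m
1–6: 9.2 m
2–3: 9.9 m
2–4: 5.3 m
2–5: 21.5 m
2–6: 19.0 m
3–4: 9.6 m
3–5: 12.2 m
3–6: 9.1 m
4–5: 21.2 m
4–6: 18.7 m
5–6: 18.1 m
Closest pair: 2–4 at 5.3 m.

2 and 4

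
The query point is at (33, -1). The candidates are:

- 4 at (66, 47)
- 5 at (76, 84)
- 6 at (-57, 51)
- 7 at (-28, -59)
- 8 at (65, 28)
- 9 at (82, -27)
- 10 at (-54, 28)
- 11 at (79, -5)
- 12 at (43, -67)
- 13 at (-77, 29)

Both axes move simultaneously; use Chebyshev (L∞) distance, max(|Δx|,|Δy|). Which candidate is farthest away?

Distances from (33, -1):
4: max(|33|, |48|) = 48
5: max(|43|, |85|) = 85
6: max(|-90|, |52|) = 90
7: max(|-61|, |-58|) = 61
8: max(|32|, |29|) = 32
9: max(|49|, |-26|) = 49
10: max(|-87|, |29|) = 87
11: max(|46|, |-4|) = 46
12: max(|10|, |-66|) = 66
13: max(|-110|, |30|) = 110
Maximum: 13 at 110.

13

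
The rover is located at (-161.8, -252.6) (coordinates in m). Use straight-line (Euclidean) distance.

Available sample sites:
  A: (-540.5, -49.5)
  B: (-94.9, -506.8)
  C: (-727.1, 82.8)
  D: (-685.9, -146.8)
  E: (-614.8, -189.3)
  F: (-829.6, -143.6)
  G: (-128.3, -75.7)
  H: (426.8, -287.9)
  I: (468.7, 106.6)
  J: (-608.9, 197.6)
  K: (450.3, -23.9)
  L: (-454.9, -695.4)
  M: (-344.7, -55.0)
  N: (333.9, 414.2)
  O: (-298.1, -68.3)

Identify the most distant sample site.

N

Distances from (-161.8, -252.6):
A: 429.7 m
B: 262.9 m
C: 657.3 m
D: 534.7 m
E: 457.4 m
F: 676.6 m
G: 180.0 m
H: 589.7 m
I: 725.6 m
J: 634.5 m
K: 653.4 m
L: 531.0 m
M: 269.3 m
N: 830.9 m
O: 229.2 m
Maximum: N at 830.9 m.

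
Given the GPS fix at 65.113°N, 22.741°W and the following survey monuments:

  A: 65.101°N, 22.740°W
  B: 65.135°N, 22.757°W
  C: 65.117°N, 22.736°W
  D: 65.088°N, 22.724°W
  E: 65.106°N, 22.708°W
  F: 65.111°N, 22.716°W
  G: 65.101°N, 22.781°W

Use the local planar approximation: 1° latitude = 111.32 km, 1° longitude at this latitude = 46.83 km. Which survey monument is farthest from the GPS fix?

D

Distances from 65.113°N, 22.741°W:
A: √((-0.012·111.32)² + (0.001·46.83)²) = √(1.78447 + 0.00219) = 1.337 km
B: √((0.022·111.32)² + (-0.016·46.83)²) = √(5.99780 + 0.56142) = 2.561 km
C: √((0.004·111.32)² + (0.005·46.83)²) = √(0.19827 + 0.05483) = 0.503 km
D: √((-0.025·111.32)² + (0.017·46.83)²) = √(7.74509 + 0.63379) = 2.895 km
E: √((-0.007·111.32)² + (0.033·46.83)²) = √(0.60721 + 2.38823) = 1.731 km
F: √((-0.002·111.32)² + (0.025·46.83)²) = √(0.04957 + 1.37066) = 1.192 km
G: √((-0.012·111.32)² + (-0.040·46.83)²) = √(1.78447 + 3.50888) = 2.301 km
Maximum: D at 2.895 km.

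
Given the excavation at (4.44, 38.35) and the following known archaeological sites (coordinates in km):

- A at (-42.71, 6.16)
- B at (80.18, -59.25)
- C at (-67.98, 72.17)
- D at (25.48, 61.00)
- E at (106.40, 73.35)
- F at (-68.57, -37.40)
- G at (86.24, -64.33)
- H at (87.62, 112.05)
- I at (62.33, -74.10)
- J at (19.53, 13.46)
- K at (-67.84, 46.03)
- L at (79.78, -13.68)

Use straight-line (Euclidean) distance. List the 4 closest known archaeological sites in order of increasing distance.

Distances from (4.44, 38.35):
A: √((-47.15)² + (-32.19)²) = √(2223.1225 + 1036.1961) = 57.09 km
B: √((75.74)² + (-97.60)²) = √(5736.5476 + 9525.7600) = 123.54 km
C: √((-72.42)² + (33.82)²) = √(5244.6564 + 1143.7924) = 79.93 km
D: √((21.04)² + (22.65)²) = √(442.6816 + 513.0225) = 30.91 km
E: √((101.96)² + (35.00)²) = √(10395.8416 + 1225.0000) = 107.80 km
F: √((-73.01)² + (-75.75)²) = √(5330.4601 + 5738.0625) = 105.21 km
G: √((81.80)² + (-102.68)²) = √(6691.2400 + 10543.1824) = 131.28 km
H: √((83.18)² + (73.70)²) = √(6918.9124 + 5431.6900) = 111.13 km
I: √((57.89)² + (-112.45)²) = √(3351.2521 + 12645.0025) = 126.48 km
J: √((15.09)² + (-24.89)²) = √(227.7081 + 619.5121) = 29.11 km
K: √((-72.28)² + (7.68)²) = √(5224.3984 + 58.9824) = 72.69 km
L: √((75.34)² + (-52.03)²) = √(5676.1156 + 2707.1209) = 91.56 km
Sorted: J (29.11 km) < D (30.91 km) < A (57.09 km) < K (72.69 km) < C (79.93 km) < L (91.56 km) < …

J, D, A, K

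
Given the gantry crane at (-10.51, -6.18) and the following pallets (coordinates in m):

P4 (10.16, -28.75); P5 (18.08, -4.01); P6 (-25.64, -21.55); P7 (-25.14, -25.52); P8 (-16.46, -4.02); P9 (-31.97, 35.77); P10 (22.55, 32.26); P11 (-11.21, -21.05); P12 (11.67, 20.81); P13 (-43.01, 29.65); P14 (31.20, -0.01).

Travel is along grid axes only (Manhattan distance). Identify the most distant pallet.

P10

Distances from (-10.51, -6.18):
P4: 43.24 m
P5: 30.76 m
P6: 30.50 m
P7: 33.97 m
P8: 8.11 m
P9: 63.41 m
P10: 71.50 m
P11: 15.57 m
P12: 49.17 m
P13: 68.33 m
P14: 47.88 m
Maximum: P10 at 71.50 m.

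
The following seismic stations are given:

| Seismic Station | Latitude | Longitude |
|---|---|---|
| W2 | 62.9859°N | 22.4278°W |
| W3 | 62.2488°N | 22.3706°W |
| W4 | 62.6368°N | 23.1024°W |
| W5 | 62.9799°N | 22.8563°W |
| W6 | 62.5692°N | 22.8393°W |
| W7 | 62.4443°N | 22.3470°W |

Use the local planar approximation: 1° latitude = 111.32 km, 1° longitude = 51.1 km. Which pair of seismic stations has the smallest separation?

W4 and W6

Pairwise distances:
W4–W6: √((-0.0676·111.32)² + (0.2631·51.1)²) = √(56.629117 + 180.752160) = 15.4072 km
W3–W7: √((0.1955·111.32)² + (0.0236·51.1)²) = √(473.630781 + 1.454340) = 21.7964 km
W2–W5: √((-0.0060·111.32)² + (-0.4285·51.1)²) = √(0.446117 + 479.450143) = 21.9065 km
W6–W7: √((-0.1249·111.32)² + (0.4923·51.1)²) = √(193.317545 + 632.851002) = 28.7431 km
W4–W5: √((0.3431·111.32)² + (0.2461·51.1)²) = √(1458.773386 + 158.148482) = 40.2110 km
W3–W6: √((0.3204·111.32)² + (-0.4687·51.1)²) = √(1272.129753 + 573.629803) = 42.9623 km
W4–W7: √((-0.1925·111.32)² + (0.7554·51.1)²) = √(459.206327 + 1490.032569) = 44.1502 km
W5–W6: √((-0.4107·111.32)² + (0.0170·51.1)²) = √(2090.238299 + 0.754640) = 45.7274 km
W2–W6: √((-0.4167·111.32)² + (-0.4115·51.1)²) = √(2151.757851 + 442.162065) = 50.9305 km
W2–W4: √((-0.3491·111.32)² + (-0.6746·51.1)²) = √(1510.240432 + 1188.322921) = 51.9477 km
W3–W4: √((0.3880·111.32)² + (-0.7318·51.1)²) = √(1865.562685 + 1398.384529) = 57.1310 km
W2–W7: √((-0.5416·111.32)² + (0.0808·51.1)²) = √(3634.994070 + 17.047650) = 60.4321 km
W5–W7: √((-0.5356·111.32)² + (0.5093·51.1)²) = √(3554.901175 + 677.312597) = 65.0555 km
W2–W3: √((-0.7371·111.32)² + (0.0572·51.1)²) = √(6732.854321 + 8.543461) = 82.1060 km
W3–W5: √((0.7311·111.32)² + (-0.4857·51.1)²) = √(6623.689460 + 615.996163) = 85.0863 km
Closest pair: W4–W6 at 15.4072 km.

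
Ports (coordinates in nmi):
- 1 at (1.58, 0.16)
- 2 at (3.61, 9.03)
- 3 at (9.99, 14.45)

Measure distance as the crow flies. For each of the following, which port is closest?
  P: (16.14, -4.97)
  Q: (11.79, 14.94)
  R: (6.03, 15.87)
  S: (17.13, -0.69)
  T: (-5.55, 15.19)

P→1; Q→3; R→3; S→1; T→2

P at (16.14, -4.97):
  1: 15.44 nmi
  2: 18.79 nmi
  3: 20.37 nmi
  → nearest: 1 (15.44 nmi)
Q at (11.79, 14.94):
  1: 17.96 nmi
  2: 10.09 nmi
  3: 1.87 nmi
  → nearest: 3 (1.87 nmi)
R at (6.03, 15.87):
  1: 16.33 nmi
  2: 7.26 nmi
  3: 4.21 nmi
  → nearest: 3 (4.21 nmi)
S at (17.13, -0.69):
  1: 15.57 nmi
  2: 16.65 nmi
  3: 16.74 nmi
  → nearest: 1 (15.57 nmi)
T at (-5.55, 15.19):
  1: 16.64 nmi
  2: 11.04 nmi
  3: 15.56 nmi
  → nearest: 2 (11.04 nmi)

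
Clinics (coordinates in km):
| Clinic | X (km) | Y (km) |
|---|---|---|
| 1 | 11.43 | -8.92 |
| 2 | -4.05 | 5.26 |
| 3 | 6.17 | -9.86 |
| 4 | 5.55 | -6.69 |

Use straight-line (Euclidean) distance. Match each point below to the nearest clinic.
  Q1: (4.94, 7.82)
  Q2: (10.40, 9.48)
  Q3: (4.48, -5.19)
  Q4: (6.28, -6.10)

Q1→2; Q2→2; Q3→4; Q4→4

Q1 at (4.94, 7.82):
  1: √((6.49)² + (-16.74)²) = √(42.1201 + 280.2276) = 17.95 km
  2: √((-8.99)² + (-2.56)²) = √(80.8201 + 6.5536) = 9.35 km
  3: √((1.23)² + (-17.68)²) = √(1.5129 + 312.5824) = 17.72 km
  4: √((0.61)² + (-14.51)²) = √(0.3721 + 210.5401) = 14.52 km
  → nearest: 2 (9.35 km)
Q2 at (10.40, 9.48):
  1: √((1.03)² + (-18.40)²) = √(1.0609 + 338.5600) = 18.43 km
  2: √((-14.45)² + (-4.22)²) = √(208.8025 + 17.8084) = 15.05 km
  3: √((-4.23)² + (-19.34)²) = √(17.8929 + 374.0356) = 19.80 km
  4: √((-4.85)² + (-16.17)²) = √(23.5225 + 261.4689) = 16.88 km
  → nearest: 2 (15.05 km)
Q3 at (4.48, -5.19):
  1: √((6.95)² + (-3.73)²) = √(48.3025 + 13.9129) = 7.89 km
  2: √((-8.53)² + (10.45)²) = √(72.7609 + 109.2025) = 13.49 km
  3: √((1.69)² + (-4.67)²) = √(2.8561 + 21.8089) = 4.97 km
  4: √((1.07)² + (-1.50)²) = √(1.1449 + 2.2500) = 1.84 km
  → nearest: 4 (1.84 km)
Q4 at (6.28, -6.10):
  1: √((5.15)² + (-2.82)²) = √(26.5225 + 7.9524) = 5.87 km
  2: √((-10.33)² + (11.36)²) = √(106.7089 + 129.0496) = 15.35 km
  3: √((-0.11)² + (-3.76)²) = √(0.0121 + 14.1376) = 3.76 km
  4: √((-0.73)² + (-0.59)²) = √(0.5329 + 0.3481) = 0.94 km
  → nearest: 4 (0.94 km)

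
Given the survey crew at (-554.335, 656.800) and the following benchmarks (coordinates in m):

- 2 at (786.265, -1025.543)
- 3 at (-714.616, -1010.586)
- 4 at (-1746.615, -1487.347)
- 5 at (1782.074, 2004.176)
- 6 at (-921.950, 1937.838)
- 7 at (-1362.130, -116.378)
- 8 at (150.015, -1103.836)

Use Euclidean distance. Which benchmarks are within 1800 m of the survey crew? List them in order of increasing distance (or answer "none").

Distances from (-554.335, 656.800):
2: √((1340.600)² + (-1682.343)²) = √(1797208.36000 + 2830277.96965) = 2151.159 m
3: √((-160.281)² + (-1667.386)²) = √(25689.99896 + 2780176.07300) = 1675.072 m
4: √((-1192.280)² + (-2144.147)²) = √(1421531.59840 + 4597366.35761) = 2453.344 m
5: √((2336.409)² + (1347.376)²) = √(5458807.01528 + 1815422.08538) = 2697.078 m
6: √((-367.615)² + (1281.038)²) = √(135140.78822 + 1641058.35744) = 1332.741 m
7: √((-807.795)² + (-773.178)²) = √(652532.76203 + 597804.21968) = 1118.185 m
8: √((704.350)² + (-1760.636)²) = √(496108.92250 + 3099839.12450) = 1896.299 m
Threshold 1800 m: 7 (1118.185 m), 6 (1332.741 m), 3 (1675.072 m) are within range.

7, 6, 3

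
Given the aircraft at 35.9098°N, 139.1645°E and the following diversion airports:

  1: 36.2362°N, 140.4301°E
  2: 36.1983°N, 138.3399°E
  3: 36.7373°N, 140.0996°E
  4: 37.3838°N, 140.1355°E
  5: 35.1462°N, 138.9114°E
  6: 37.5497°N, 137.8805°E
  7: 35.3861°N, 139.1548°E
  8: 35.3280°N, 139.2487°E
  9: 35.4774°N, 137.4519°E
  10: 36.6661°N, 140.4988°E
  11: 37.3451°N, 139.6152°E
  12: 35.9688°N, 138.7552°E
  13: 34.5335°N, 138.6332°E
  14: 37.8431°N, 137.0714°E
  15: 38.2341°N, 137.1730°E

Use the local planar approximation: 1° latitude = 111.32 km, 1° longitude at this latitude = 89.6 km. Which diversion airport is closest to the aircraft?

12

Distances from 35.9098°N, 139.1645°E:
1: √((0.3264·111.32)² + (1.2656·89.6)²) = √(1320.221179 + 12859.051973) = 119.0768 km
2: √((0.2885·111.32)² + (-0.8246·89.6)²) = √(1031.425894 + 5458.869099) = 80.5624 km
3: √((0.8275·111.32)² + (0.9351·89.6)²) = √(8485.596959 + 7019.919522) = 124.5211 km
4: √((1.4740·111.32)² + (0.9710·89.6)²) = √(26924.110381 + 7569.278403) = 185.7240 km
5: √((-0.7636·111.32)² + (-0.2531·89.6)²) = √(7225.671856 + 514.280799) = 87.9770 km
6: √((1.6399·111.32)² + (-1.2840·89.6)²) = √(33325.841700 + 13235.674153) = 215.7812 km
7: √((-0.5237·111.32)² + (-0.0097·89.6)²) = √(3398.689917 + 0.755370) = 58.3048 km
8: √((-0.5818·111.32)² + (0.0842·89.6)²) = √(4194.631647 + 56.916764) = 65.2039 km
9: √((-0.4324·111.32)² + (-1.7126·89.6)²) = √(2316.955890 + 23546.583325) = 160.8215 km
10: √((0.7563·111.32)² + (1.3343·89.6)²) = √(7088.177690 + 14292.986759) = 146.2230 km
11: √((1.4353·111.32)² + (0.4507·89.6)²) = √(25528.880184 + 1630.764075) = 164.8018 km
12: √((0.0590·111.32)² + (-0.4093·89.6)²) = √(43.137048 + 1344.929466) = 37.2568 km
13: √((-1.3763·111.32)² + (-0.5313·89.6)²) = √(23473.217077 + 2266.186516) = 160.4350 km
14: √((1.9333·111.32)² + (-2.0931·89.6)²) = √(46317.477286 + 35171.911744) = 285.4635 km
15: √((2.3243·111.32)² + (-1.9915·89.6)²) = √(66946.944410 + 31840.262595) = 314.3043 km
Minimum: 12 at 37.2568 km.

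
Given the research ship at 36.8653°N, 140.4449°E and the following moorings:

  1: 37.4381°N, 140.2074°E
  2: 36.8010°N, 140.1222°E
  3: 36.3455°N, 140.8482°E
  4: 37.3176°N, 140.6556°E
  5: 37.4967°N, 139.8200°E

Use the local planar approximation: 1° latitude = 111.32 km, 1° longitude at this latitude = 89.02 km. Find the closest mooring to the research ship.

2

Distances from 36.8653°N, 140.4449°E:
1: √((0.5728·111.32)² + (-0.2375·89.02)²) = √(4065.859939 + 446.994735) = 67.1778 km
2: √((-0.0643·111.32)² + (-0.3227·89.02)²) = √(51.235189 + 825.226395) = 29.6051 km
3: √((-0.5198·111.32)² + (0.4033·89.02)²) = √(3348.258235 + 1288.936802) = 68.0970 km
4: √((0.4523·111.32)² + (0.2107·89.02)²) = √(2535.126125 + 351.806817) = 53.7302 km
5: √((0.6314·111.32)² + (-0.6249·89.02)²) = √(4940.325346 + 3094.540915) = 89.6374 km
Minimum: 2 at 29.6051 km.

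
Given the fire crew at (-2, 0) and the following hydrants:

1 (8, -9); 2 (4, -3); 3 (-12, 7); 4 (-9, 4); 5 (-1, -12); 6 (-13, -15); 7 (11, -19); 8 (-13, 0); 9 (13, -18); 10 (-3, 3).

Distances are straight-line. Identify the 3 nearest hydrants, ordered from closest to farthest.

Distances from (-2, 0):
1: 13.5
2: 6.7
3: 12.2
4: 8.1
5: 12.0
6: 18.6
7: 23.0
8: 11.0
9: 23.4
10: 3.2
Sorted: 10 (3.2) < 2 (6.7) < 4 (8.1) < 8 (11.0) < 5 (12.0) < …

10, 2, 4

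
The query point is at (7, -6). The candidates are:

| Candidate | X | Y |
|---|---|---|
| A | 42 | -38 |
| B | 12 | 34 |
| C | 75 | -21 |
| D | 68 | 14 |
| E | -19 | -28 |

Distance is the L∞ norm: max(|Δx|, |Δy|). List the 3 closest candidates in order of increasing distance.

E, A, B

Distances from (7, -6):
A: max(|35|, |-32|) = 35
B: max(|5|, |40|) = 40
C: max(|68|, |-15|) = 68
D: max(|61|, |20|) = 61
E: max(|-26|, |-22|) = 26
Sorted: E (26) < A (35) < B (40) < D (61) < C (68)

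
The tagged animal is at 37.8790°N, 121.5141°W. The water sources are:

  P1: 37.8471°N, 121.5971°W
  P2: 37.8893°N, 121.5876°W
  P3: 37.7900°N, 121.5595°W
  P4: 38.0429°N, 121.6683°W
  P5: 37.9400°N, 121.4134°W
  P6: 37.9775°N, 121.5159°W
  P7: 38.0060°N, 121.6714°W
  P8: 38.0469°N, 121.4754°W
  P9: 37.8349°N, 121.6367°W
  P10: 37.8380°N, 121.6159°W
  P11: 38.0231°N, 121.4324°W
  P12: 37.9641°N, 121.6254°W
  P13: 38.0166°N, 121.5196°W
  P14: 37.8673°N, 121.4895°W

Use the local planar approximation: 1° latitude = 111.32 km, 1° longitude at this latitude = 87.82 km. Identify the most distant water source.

P4

Distances from 37.8790°N, 121.5141°W:
P1: √((-0.0319·111.32)² + (-0.0830·87.82)²) = √(12.610368 + 53.130396) = 8.1081 km
P2: √((0.0103·111.32)² + (-0.0735·87.82)²) = √(1.314682 + 41.664056) = 6.5558 km
P3: √((-0.0890·111.32)² + (-0.0454·87.82)²) = √(98.158160 + 15.896392) = 10.6796 km
P4: √((0.1639·111.32)² + (-0.1542·87.82)²) = √(332.892724 + 183.381539) = 22.7217 km
P5: √((0.0610·111.32)² + (0.1007·87.82)²) = √(46.111162 + 78.207032) = 11.1498 km
P6: √((0.0985·111.32)² + (-0.0018·87.82)²) = √(120.231664 + 0.024988) = 10.9662 km
P7: √((0.1270·111.32)² + (-0.1573·87.82)²) = √(199.872865 + 190.828972) = 19.7662 km
P8: √((0.1679·111.32)² + (0.0387·87.82)²) = √(349.339575 + 11.550713) = 18.9971 km
P9: √((-0.0441·111.32)² + (-0.1226·87.82)²) = √(24.100362 + 115.922518) = 11.8331 km
P10: √((-0.0410·111.32)² + (-0.1018·87.82)²) = √(20.831191 + 79.924959) = 10.0377 km
P11: √((0.1441·111.32)² + (0.0817·87.82)²) = √(257.320482 + 51.479104) = 17.5727 km
P12: √((0.0851·111.32)² + (-0.1113·87.82)²) = √(89.744019 + 95.538231) = 13.6118 km
P13: √((0.1376·111.32)² + (-0.0055·87.82)²) = √(234.629850 + 0.233299) = 15.3252 km
P14: √((-0.0117·111.32)² + (0.0246·87.82)²) = √(1.696360 + 4.667207) = 2.5226 km
Maximum: P4 at 22.7217 km.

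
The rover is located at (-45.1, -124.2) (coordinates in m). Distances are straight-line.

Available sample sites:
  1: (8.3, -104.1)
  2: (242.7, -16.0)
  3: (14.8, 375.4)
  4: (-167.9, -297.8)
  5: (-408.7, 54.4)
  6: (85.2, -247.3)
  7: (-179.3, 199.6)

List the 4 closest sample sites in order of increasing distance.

Distances from (-45.1, -124.2):
1: 57.1 m
2: 307.5 m
3: 503.2 m
4: 212.6 m
5: 405.1 m
6: 179.3 m
7: 350.5 m
Sorted: 1 (57.1 m) < 6 (179.3 m) < 4 (212.6 m) < 2 (307.5 m) < 7 (350.5 m) < 5 (405.1 m) < …

1, 6, 4, 2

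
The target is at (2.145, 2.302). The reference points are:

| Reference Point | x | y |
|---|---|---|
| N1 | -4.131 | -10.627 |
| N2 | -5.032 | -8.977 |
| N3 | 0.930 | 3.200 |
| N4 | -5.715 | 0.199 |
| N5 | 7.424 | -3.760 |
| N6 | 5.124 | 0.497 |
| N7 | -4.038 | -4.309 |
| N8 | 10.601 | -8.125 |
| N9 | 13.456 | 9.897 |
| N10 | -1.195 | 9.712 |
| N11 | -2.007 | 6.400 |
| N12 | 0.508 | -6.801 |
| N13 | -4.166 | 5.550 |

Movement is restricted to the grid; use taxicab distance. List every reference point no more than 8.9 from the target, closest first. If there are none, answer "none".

N3, N6, N11

Distances from (2.145, 2.302):
N1: |-6.276| + |-12.929| = 6.276 + 12.929 = 19.205
N2: |-7.177| + |-11.279| = 7.177 + 11.279 = 18.456
N3: |-1.215| + |0.898| = 1.215 + 0.898 = 2.113
N4: |-7.860| + |-2.103| = 7.860 + 2.103 = 9.963
N5: |5.279| + |-6.062| = 5.279 + 6.062 = 11.341
N6: |2.979| + |-1.805| = 2.979 + 1.805 = 4.784
N7: |-6.183| + |-6.611| = 6.183 + 6.611 = 12.794
N8: |8.456| + |-10.427| = 8.456 + 10.427 = 18.883
N9: |11.311| + |7.595| = 11.311 + 7.595 = 18.906
N10: |-3.340| + |7.410| = 3.340 + 7.410 = 10.750
N11: |-4.152| + |4.098| = 4.152 + 4.098 = 8.250
N12: |-1.637| + |-9.103| = 1.637 + 9.103 = 10.740
N13: |-6.311| + |3.248| = 6.311 + 3.248 = 9.559
Threshold 8.9: N3 (2.113), N6 (4.784), N11 (8.250) are within range.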